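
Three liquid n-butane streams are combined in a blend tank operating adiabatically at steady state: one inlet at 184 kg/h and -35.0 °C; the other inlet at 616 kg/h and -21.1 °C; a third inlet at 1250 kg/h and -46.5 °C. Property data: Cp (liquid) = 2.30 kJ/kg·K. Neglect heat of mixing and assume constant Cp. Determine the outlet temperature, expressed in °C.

No heat crosses the boundary, so H_out = H_in.
Σ ṁᵢCp,ᵢTᵢ = 184×2.30×-35.0 + 616×2.30×-21.1 + 1250×2.30×-46.5 = -178390
Σ ṁᵢCp,ᵢ = 184×2.30 + 616×2.30 + 1250×2.30 = 4715
T_out = -178390 / 4715 = -37.835 °C

T_out = -37.8 °C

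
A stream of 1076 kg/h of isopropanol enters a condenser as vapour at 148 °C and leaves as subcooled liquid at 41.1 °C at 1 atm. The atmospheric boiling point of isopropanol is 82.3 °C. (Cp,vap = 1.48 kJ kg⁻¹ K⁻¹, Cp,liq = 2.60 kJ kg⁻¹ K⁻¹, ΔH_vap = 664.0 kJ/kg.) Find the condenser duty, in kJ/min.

Q_c = 15600 kJ/min

vapour 148→82.3 °C: -97.236 kJ/kg
condensation at 82.3 °C: -664 kJ/kg
liquid 82.3→41.1 °C: -107.12 kJ/kg
Δh = -97.236 + -664 + -107.12 = -868.36 kJ/kg
Q = ṁ·Δh = 1076 kg/h × -868.36 kJ/kg = -934350 kJ/h
|Q| = 259.54 kW = 15573 kJ/min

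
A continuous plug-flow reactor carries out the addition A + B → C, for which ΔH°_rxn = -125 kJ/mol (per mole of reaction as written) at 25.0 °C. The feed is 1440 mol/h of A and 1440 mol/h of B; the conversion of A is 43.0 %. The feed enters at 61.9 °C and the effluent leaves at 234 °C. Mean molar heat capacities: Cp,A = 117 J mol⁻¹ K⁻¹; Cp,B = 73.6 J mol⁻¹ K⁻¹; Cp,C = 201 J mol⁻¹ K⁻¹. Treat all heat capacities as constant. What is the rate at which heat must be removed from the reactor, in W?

Extent of reaction ξ = 0.430 × 1440 = 619.2 mol/h
Reaction term: ξ·ΔH°_rxn = 619.2 × -125 = -77400 kJ/h
Sensible, feed 61.9→25 °C: -10128 kJ/h
Outlet flows (mol/h): A 820.8, B 820.8, C 619.2
Sensible, products 25→234 °C: 58709 kJ/h
Q = ΔH = -28819 kJ/h = -8.0052 kW
Heat removed = 8005.2 W

Q_out = 8010 W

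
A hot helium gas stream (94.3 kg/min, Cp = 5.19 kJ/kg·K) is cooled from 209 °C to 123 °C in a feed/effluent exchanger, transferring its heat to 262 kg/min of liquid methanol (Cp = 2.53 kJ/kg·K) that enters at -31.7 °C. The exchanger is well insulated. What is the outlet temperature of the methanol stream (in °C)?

Heat released by hot stream: Q = 94.3 × 5.19 × (209 − 123) = 42090 kJ/min
Energy balance on cold side (adiabatic exchanger): Q = ṁ_c·Cp_c·(T_c,out − T_c,in)
T_c,out = -31.7 + 42090/(262 × 2.53) = 31.797 °C

T_c,out = 31.8 °C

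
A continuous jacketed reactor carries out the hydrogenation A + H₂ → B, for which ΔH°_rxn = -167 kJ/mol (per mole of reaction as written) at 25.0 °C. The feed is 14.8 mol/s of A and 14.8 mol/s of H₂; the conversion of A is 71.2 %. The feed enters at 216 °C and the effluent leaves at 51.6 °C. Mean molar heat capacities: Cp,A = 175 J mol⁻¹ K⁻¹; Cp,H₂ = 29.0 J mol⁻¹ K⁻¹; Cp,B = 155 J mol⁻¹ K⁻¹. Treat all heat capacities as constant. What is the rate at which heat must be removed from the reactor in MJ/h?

Extent of reaction ξ = 0.712 × 14.8 = 10.538 mol/s
Reaction term: ξ·ΔH°_rxn = 10.538 × -167 = -1759.8 kJ/s
Sensible, feed 216→25 °C: -576.67 kJ/s
Outlet flows (mol/s): A 4.2624, H₂ 4.2624, B 10.538
Sensible, products 25→51.6 °C: 66.576 kJ/s
Q = ΔH = -2269.9 kJ/s = -2269.9 kW
Heat removed = 8171.5 MJ/h

Q_out = 8170 MJ/h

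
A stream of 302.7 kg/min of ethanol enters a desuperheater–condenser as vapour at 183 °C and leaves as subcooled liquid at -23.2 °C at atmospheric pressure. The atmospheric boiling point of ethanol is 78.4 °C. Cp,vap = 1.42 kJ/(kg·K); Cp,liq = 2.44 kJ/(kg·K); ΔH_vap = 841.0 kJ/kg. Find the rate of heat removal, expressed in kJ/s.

vapour 183→78.4 °C: -148.53 kJ/kg
condensation at 78.4 °C: -841 kJ/kg
liquid 78.4→-23.2 °C: -247.9 kJ/kg
Δh = -148.53 + -841 + -247.9 = -1237.4 kJ/kg
Q = ṁ·Δh = 302.7 kg/min × -1237.4 kJ/kg = -374570 kJ/min
|Q| = 6242.9 kW

Q_c = 6240 kJ/s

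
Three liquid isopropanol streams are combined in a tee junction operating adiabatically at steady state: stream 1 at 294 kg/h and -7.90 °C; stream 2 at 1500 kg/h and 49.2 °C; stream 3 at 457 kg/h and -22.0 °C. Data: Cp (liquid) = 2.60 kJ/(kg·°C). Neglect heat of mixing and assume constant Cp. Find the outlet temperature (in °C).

No heat crosses the boundary, so H_out = H_in.
T_out = Σ ṁᵢCp,ᵢTᵢ / Σ ṁᵢCp,ᵢ
      = 159700 / 5852.6 = 27.287 °C

T_out = 27.3 °C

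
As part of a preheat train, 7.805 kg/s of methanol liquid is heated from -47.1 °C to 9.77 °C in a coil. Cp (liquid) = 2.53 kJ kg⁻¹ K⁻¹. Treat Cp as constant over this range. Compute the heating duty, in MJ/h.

Q = 4040 MJ/h

Q = ṁ·Cp·ΔT = 7.805 × 2.53 × (9.77 − -47.1) = 1123 kJ/s
Heating duty = 4042.8 MJ/h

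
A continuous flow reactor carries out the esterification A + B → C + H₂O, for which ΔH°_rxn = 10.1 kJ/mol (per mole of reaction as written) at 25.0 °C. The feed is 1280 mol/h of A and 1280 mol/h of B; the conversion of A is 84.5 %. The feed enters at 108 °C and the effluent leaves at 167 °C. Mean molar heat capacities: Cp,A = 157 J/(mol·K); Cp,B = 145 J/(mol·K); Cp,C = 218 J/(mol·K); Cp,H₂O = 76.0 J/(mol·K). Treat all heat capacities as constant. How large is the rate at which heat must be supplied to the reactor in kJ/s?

Q_in = 9.03 kJ/s

Extent of reaction ξ = 0.845 × 1280 = 1081.6 mol/h
Reaction term: ξ·ΔH°_rxn = 1081.6 × 10.1 = 10924 kJ/h
Sensible, feed 108→25 °C: -32084 kJ/h
Outlet flows (mol/h): A 198.4, B 198.4, C 1081.6, H₂O 1081.6
Sensible, products 25→167 °C: 53663 kJ/h
Q = ΔH = 32503 kJ/h = 9.0285 kW
Heat supplied = 9.0285 kJ/s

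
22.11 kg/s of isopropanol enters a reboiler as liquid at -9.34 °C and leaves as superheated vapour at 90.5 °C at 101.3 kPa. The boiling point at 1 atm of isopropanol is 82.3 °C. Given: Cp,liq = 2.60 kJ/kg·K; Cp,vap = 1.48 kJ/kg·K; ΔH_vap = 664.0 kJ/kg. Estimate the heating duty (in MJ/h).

Q = 72800 MJ/h

liquid -9.34→82.3 °C: 238.26 kJ/kg
vaporisation at 82.3 °C: 664 kJ/kg
vapour 82.3→90.5 °C: 12.136 kJ/kg
Δh = 238.26 + 664 + 12.136 = 914.4 kJ/kg
Q = ṁ·Δh = 22.11 kg/s × 914.4 kJ/kg = 20217 kJ/s
|Q| = 20217 kW = 72783 MJ/h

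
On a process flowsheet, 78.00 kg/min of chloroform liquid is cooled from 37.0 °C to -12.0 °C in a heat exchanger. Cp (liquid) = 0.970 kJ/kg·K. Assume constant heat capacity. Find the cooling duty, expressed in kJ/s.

Q = ṁ·Cp·ΔT = 78.00 × 0.970 × (-12.0 − 37.0) = -3707.3 kJ/min
Converting: 3707.3 / 60 s = 61.789 kW

Q_c = 61.8 kJ/s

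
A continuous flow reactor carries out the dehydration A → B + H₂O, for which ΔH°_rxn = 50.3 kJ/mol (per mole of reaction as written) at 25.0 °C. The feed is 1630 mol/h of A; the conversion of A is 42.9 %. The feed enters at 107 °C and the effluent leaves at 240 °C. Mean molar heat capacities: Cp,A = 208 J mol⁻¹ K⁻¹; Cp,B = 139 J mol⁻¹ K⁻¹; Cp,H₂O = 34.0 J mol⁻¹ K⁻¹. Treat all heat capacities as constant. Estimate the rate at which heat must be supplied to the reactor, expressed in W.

Extent of reaction ξ = 0.429 × 1630 = 699.27 mol/h
Reaction term: ξ·ΔH°_rxn = 699.27 × 50.3 = 35173 kJ/h
Sensible, feed 107→25 °C: -27801 kJ/h
Outlet flows (mol/h): A 930.73, B 699.27, H₂O 699.27
Sensible, products 25→240 °C: 67632 kJ/h
Q = ΔH = 75004 kJ/h = 20.834 kW
Heat supplied = 20834 W

Q_in = 20800 W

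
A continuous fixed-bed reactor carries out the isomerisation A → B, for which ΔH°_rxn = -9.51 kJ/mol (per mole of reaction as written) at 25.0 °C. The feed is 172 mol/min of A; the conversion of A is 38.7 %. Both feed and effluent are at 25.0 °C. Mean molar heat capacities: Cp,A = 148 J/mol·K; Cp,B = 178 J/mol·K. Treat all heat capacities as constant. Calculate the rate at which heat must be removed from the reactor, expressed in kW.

Extent of reaction ξ = 0.387 × 172 = 66.564 mol/min
Reaction term: ξ·ΔH°_rxn = 66.564 × -9.51 = -633.02 kJ/min
Q = ΔH = -633.02 kJ/min = -10.55 kW
Heat removed = 10.55 kW

Q_out = 10.6 kW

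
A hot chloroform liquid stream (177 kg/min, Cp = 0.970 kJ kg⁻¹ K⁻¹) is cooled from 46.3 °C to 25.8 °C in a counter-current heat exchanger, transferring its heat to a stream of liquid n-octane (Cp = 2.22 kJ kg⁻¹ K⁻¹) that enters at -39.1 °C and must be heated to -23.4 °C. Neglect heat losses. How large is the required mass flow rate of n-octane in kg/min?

ṁ_c = 101 kg/min

Heat released by hot stream: Q = 177 × 0.970 × (46.3 − 25.8) = 3519.6 kJ/min
Energy balance on cold side (adiabatic exchanger): Q = ṁ_c·Cp_c·(T_c,out − T_c,in)
ṁ_c = 3519.6 / [2.22 × (-23.4 − -39.1)] = 100.98 kg/min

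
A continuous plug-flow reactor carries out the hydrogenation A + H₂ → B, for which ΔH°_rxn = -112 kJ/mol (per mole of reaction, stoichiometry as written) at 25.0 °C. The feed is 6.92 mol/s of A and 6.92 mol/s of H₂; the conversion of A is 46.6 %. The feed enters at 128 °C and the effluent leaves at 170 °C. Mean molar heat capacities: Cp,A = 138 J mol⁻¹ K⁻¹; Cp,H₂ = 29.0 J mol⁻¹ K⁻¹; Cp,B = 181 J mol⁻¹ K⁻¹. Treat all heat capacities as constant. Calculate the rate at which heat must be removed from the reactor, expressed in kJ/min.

Q_out = 18400 kJ/min

Extent of reaction ξ = 0.466 × 6.92 = 3.2247 mol/s
Reaction term: ξ·ΔH°_rxn = 3.2247 × -112 = -361.17 kJ/s
Sensible, feed 128→25 °C: -119.03 kJ/s
Outlet flows (mol/s): A 3.6953, H₂ 3.6953, B 3.2247
Sensible, products 25→170 °C: 174.11 kJ/s
Q = ΔH = -306.09 kJ/s = -306.09 kW
Heat removed = 18365 kJ/min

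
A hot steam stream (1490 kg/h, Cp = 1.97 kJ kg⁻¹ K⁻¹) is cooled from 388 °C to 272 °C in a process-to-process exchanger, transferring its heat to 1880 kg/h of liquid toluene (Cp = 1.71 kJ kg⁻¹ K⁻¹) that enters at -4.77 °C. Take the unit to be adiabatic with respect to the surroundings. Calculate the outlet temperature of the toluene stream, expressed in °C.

T_c,out = 101 °C

Heat released by hot stream: Q = 1490 × 1.97 × (388 − 272) = 340490 kJ/h
Energy balance on cold side (adiabatic exchanger): Q = ṁ_c·Cp_c·(T_c,out − T_c,in)
T_c,out = -4.77 + 340490/(1880 × 1.71) = 101.14 °C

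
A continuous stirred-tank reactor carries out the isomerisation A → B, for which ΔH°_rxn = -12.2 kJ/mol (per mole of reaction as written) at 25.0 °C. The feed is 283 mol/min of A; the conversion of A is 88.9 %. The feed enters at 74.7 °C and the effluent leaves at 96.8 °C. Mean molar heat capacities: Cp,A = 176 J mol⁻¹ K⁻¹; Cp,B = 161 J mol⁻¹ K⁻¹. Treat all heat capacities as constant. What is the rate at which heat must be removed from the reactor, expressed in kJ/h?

Q_out = 134000 kJ/h

Extent of reaction ξ = 0.889 × 283 = 251.59 mol/min
Reaction term: ξ·ΔH°_rxn = 251.59 × -12.2 = -3069.4 kJ/min
Sensible, feed 74.7→25 °C: -2475.5 kJ/min
Outlet flows (mol/min): A 31.413, B 251.59
Sensible, products 25→96.8 °C: 3305.3 kJ/min
Q = ΔH = -2239.6 kJ/min = -37.326 kW
Heat removed = 134370 kJ/h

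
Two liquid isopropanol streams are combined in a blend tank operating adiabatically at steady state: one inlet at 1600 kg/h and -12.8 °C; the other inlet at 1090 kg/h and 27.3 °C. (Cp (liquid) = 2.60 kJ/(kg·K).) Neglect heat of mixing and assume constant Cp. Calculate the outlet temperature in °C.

T_out = 3.45 °C

No heat crosses the boundary, so H_out = H_in.
T_out = Σ ṁᵢCp,ᵢTᵢ / Σ ṁᵢCp,ᵢ
      = 24120 / 6994 = 3.4487 °C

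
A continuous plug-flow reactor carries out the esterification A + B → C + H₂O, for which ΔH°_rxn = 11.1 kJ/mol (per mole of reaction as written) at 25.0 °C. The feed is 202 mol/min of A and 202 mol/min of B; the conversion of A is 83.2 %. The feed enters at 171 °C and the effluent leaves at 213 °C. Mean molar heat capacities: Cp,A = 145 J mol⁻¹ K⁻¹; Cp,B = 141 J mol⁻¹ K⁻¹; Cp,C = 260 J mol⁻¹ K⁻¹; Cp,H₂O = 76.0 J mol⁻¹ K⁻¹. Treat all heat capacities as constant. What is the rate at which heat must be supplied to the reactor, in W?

Extent of reaction ξ = 0.832 × 202 = 168.06 mol/min
Reaction term: ξ·ΔH°_rxn = 168.06 × 11.1 = 1865.5 kJ/min
Sensible, feed 171→25 °C: -8434.7 kJ/min
Outlet flows (mol/min): A 33.936, B 33.936, C 168.06, H₂O 168.06
Sensible, products 25→213 °C: 12441 kJ/min
Q = ΔH = 5871.7 kJ/min = 97.862 kW
Heat supplied = 97862 W

Q_in = 97900 W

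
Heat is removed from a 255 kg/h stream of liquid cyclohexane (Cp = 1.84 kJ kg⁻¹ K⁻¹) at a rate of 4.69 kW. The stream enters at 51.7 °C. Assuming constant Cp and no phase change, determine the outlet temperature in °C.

T_out = 15.7 °C

Q = 4.69 kW = 16884 kJ/h
ΔT = Q/(ṁ·Cp) = 16884/(255×1.84) = 35.985 K
T_out = 51.7 − 35.985 = 15.715 °C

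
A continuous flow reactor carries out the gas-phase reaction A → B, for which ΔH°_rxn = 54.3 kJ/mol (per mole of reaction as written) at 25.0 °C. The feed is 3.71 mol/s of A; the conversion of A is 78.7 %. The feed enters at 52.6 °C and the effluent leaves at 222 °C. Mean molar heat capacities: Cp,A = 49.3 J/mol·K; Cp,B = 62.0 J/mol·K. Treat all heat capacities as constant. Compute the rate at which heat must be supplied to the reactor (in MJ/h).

Q_in = 709 MJ/h

Extent of reaction ξ = 0.787 × 3.71 = 2.9198 mol/s
Reaction term: ξ·ΔH°_rxn = 2.9198 × 54.3 = 158.54 kJ/s
Sensible, feed 52.6→25 °C: -5.0481 kJ/s
Outlet flows (mol/s): A 0.79023, B 2.9198
Sensible, products 25→222 °C: 43.337 kJ/s
Q = ΔH = 196.83 kJ/s = 196.83 kW
Heat supplied = 708.6 MJ/h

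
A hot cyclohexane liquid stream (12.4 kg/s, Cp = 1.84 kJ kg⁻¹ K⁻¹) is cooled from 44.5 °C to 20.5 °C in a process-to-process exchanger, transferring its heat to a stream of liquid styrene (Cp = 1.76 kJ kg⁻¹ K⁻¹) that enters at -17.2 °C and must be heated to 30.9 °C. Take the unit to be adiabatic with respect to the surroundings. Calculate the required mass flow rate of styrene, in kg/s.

ṁ_c = 6.47 kg/s

Heat released by hot stream: Q = 12.4 × 1.84 × (44.5 − 20.5) = 547.58 kJ/s
Energy balance on cold side (adiabatic exchanger): Q = ṁ_c·Cp_c·(T_c,out − T_c,in)
ṁ_c = 547.58 / [1.76 × (30.9 − -17.2)] = 6.4683 kg/s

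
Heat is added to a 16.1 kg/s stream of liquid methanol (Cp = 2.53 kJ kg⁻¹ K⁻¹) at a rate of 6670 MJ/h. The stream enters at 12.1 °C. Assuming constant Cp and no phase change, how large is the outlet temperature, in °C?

T_out = 57.6 °C

Q = 6670 MJ/h = 1852.8 kJ/s
ΔT = Q/(ṁ·Cp) = 1852.8/(16.1×2.53) = 45.486 K
T_out = 12.1 + 45.486 = 57.586 °C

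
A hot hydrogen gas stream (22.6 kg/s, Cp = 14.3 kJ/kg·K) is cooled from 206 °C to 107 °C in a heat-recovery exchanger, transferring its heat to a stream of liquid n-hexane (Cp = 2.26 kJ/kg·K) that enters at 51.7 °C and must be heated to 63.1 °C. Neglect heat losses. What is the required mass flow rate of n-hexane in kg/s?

ṁ_c = 1240 kg/s

Heat released by hot stream: Q = 22.6 × 14.3 × (206 − 107) = 31995 kJ/s
Energy balance on cold side (adiabatic exchanger): Q = ṁ_c·Cp_c·(T_c,out − T_c,in)
ṁ_c = 31995 / [2.26 × (63.1 − 51.7)] = 1241.8 kg/s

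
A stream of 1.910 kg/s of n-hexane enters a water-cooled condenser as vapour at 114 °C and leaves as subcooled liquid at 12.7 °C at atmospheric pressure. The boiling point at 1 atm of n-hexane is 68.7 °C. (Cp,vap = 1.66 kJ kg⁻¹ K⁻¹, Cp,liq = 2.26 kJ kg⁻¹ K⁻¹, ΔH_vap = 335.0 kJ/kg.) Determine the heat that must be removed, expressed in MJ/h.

Q_c = 3690 MJ/h

vapour 114→68.7 °C: -75.198 kJ/kg
condensation at 68.7 °C: -335 kJ/kg
liquid 68.7→12.7 °C: -126.56 kJ/kg
Δh = -75.198 + -335 + -126.56 = -536.76 kJ/kg
Q = ṁ·Δh = 1.910 kg/s × -536.76 kJ/kg = -1025.2 kJ/s
|Q| = 1025.2 kW = 3690.7 MJ/h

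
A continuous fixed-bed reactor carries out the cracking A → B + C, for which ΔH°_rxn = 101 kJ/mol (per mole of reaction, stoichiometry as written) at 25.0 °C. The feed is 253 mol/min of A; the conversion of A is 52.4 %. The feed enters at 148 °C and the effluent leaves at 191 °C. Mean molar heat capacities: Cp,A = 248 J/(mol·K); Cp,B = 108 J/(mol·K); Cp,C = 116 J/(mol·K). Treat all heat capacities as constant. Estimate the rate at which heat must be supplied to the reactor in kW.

Q_in = 259 kW

Extent of reaction ξ = 0.524 × 253 = 132.57 mol/min
Reaction term: ξ·ΔH°_rxn = 132.57 × 101 = 13390 kJ/min
Sensible, feed 148→25 °C: -7717.5 kJ/min
Outlet flows (mol/min): A 120.43, B 132.57, C 132.57
Sensible, products 25→191 °C: 9887.3 kJ/min
Q = ΔH = 15560 kJ/min = 259.33 kW
Heat supplied = 259.33 kW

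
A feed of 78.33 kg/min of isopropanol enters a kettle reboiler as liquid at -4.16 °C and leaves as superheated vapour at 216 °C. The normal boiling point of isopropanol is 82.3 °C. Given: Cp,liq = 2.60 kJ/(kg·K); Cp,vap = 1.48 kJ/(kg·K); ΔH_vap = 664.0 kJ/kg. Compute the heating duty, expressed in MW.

liquid -4.16→82.3 °C: 224.8 kJ/kg
vaporisation at 82.3 °C: 664 kJ/kg
vapour 82.3→216 °C: 197.88 kJ/kg
Δh = 224.8 + 664 + 197.88 = 1086.7 kJ/kg
Q = ṁ·Δh = 78.33 kg/min × 1086.7 kJ/kg = 85119 kJ/min
|Q| = 1418.7 kW = 1.4187 MW

Q = 1.42 MW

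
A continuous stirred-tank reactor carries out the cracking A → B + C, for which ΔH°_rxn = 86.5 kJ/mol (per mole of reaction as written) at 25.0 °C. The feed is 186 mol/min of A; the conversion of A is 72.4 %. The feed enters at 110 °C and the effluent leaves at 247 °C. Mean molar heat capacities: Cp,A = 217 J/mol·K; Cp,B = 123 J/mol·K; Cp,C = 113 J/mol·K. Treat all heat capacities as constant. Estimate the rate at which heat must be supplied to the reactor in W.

Extent of reaction ξ = 0.724 × 186 = 134.66 mol/min
Reaction term: ξ·ΔH°_rxn = 134.66 × 86.5 = 11648 kJ/min
Sensible, feed 110→25 °C: -3430.8 kJ/min
Outlet flows (mol/min): A 51.336, B 134.66, C 134.66
Sensible, products 25→247 °C: 9528.4 kJ/min
Q = ΔH = 17746 kJ/min = 295.77 kW
Heat supplied = 295770 W

Q_in = 296000 W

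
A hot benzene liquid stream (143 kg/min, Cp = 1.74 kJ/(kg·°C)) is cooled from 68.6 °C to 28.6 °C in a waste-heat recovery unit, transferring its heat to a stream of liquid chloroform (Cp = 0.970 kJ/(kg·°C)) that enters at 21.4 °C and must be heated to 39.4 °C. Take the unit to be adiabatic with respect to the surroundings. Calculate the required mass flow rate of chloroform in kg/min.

Heat released by hot stream: Q = 143 × 1.74 × (68.6 − 28.6) = 9952.8 kJ/min
Energy balance on cold side (adiabatic exchanger): Q = ṁ_c·Cp_c·(T_c,out − T_c,in)
ṁ_c = 9952.8 / [0.970 × (39.4 − 21.4)] = 570.03 kg/min

ṁ_c = 570 kg/min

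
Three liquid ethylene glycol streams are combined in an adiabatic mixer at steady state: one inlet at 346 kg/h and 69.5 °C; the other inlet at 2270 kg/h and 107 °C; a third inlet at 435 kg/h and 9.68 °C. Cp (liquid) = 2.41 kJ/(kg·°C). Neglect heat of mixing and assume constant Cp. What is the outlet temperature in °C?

T_out = 88.9 °C

Adiabatic, steady state ⇒ Σ ṁᵢCp,ᵢ(T_out − Tᵢ) = 0
T_out = Σ ṁᵢCp,ᵢTᵢ / Σ ṁᵢCp,ᵢ
      = 653470 / 7352.9 = 88.872 °C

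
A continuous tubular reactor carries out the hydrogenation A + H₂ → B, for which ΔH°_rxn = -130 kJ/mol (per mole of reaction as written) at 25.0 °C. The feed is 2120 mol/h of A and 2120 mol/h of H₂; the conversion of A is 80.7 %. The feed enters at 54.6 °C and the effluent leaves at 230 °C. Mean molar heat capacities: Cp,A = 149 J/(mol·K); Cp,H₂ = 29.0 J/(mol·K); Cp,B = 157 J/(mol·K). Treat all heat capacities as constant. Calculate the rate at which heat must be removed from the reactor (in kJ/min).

Extent of reaction ξ = 0.807 × 2120 = 1710.8 mol/h
Reaction term: ξ·ΔH°_rxn = 1710.8 × -130 = -222410 kJ/h
Sensible, feed 54.6→25 °C: -11170 kJ/h
Outlet flows (mol/h): A 409.16, H₂ 409.16, B 1710.8
Sensible, products 25→230 °C: 69994 kJ/h
Q = ΔH = -163590 kJ/h = -45.44 kW
Heat removed = 2726.4 kJ/min

Q_out = 2730 kJ/min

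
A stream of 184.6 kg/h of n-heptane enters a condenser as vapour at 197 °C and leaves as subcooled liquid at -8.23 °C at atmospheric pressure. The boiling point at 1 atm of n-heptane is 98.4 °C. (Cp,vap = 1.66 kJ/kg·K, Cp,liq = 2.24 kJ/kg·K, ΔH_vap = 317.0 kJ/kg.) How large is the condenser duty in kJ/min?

vapour 197→98.4 °C: -163.68 kJ/kg
condensation at 98.4 °C: -317 kJ/kg
liquid 98.4→-8.23 °C: -238.85 kJ/kg
Δh = -163.68 + -317 + -238.85 = -719.53 kJ/kg
Q = ṁ·Δh = 184.6 kg/h × -719.53 kJ/kg = -132820 kJ/h
|Q| = 36.896 kW = 2213.7 kJ/min

Q_c = 2210 kJ/min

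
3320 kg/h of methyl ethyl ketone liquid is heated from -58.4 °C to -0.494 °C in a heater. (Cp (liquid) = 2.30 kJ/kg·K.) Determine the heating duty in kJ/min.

Q = ṁ·Cp·ΔT = 3320 × 2.30 × (-0.494 − -58.4) = 442170 kJ/h
Converting: 442170 / 3600 s = 122.83 kW
Heating duty = 7369.5 kJ/min

Q = 7370 kJ/min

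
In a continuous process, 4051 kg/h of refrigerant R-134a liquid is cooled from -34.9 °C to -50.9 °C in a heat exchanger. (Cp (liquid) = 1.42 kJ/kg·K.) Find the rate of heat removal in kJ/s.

Q = ṁ·Cp·ΔT = 4051 × 1.42 × (-50.9 − -34.9) = -92039 kJ/h
Converting: 92039 / 3600 s = 25.566 kW

Q_c = 25.6 kJ/s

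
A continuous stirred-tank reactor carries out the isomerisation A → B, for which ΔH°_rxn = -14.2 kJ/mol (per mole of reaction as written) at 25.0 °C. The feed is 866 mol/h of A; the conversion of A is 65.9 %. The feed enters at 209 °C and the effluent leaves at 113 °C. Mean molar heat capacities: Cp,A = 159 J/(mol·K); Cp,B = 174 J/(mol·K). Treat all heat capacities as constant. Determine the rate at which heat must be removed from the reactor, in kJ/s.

Q_out = 5.71 kJ/s

Extent of reaction ξ = 0.659 × 866 = 570.69 mol/h
Reaction term: ξ·ΔH°_rxn = 570.69 × -14.2 = -8103.9 kJ/h
Sensible, feed 209→25 °C: -25336 kJ/h
Outlet flows (mol/h): A 295.31, B 570.69
Sensible, products 25→113 °C: 12870 kJ/h
Q = ΔH = -20569 kJ/h = -5.7137 kW
Heat removed = 5.7137 kJ/s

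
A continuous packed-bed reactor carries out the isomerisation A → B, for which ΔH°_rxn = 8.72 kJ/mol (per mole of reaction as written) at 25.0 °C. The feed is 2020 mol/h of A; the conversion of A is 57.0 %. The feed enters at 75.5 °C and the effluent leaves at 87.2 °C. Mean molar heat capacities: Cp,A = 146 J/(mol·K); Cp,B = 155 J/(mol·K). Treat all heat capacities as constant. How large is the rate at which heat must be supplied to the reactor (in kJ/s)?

Extent of reaction ξ = 0.570 × 2020 = 1151.4 mol/h
Reaction term: ξ·ΔH°_rxn = 1151.4 × 8.72 = 10040 kJ/h
Sensible, feed 75.5→25 °C: -14893 kJ/h
Outlet flows (mol/h): A 868.6, B 1151.4
Sensible, products 25→87.2 °C: 18989 kJ/h
Q = ΔH = 14135 kJ/h = 3.9265 kW
Heat supplied = 3.9265 kJ/s

Q_in = 3.93 kJ/s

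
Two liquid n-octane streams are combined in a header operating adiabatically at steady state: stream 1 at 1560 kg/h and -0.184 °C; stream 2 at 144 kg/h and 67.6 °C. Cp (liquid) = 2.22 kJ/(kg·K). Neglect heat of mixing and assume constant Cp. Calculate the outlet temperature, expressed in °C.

T_out = 5.54 °C

Energy balance with Q = 0: Σ ṁᵢCp,ᵢ(T_out − Tᵢ) = 0
T_out = Σ ṁᵢCp,ᵢTᵢ / Σ ṁᵢCp,ᵢ
      = 20973 / 3782.9 = 5.5442 °C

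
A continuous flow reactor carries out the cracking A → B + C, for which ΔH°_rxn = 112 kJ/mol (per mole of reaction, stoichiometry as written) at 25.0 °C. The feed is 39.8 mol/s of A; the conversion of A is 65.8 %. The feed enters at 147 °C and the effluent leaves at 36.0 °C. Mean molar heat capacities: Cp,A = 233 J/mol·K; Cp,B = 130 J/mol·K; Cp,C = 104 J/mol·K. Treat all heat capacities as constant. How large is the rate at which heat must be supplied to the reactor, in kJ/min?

Q_in = 114000 kJ/min

Extent of reaction ξ = 0.658 × 39.8 = 26.188 mol/s
Reaction term: ξ·ΔH°_rxn = 26.188 × 112 = 2933.1 kJ/s
Sensible, feed 147→25 °C: -1131.4 kJ/s
Outlet flows (mol/s): A 13.612, B 26.188, C 26.188
Sensible, products 25→36.0 °C: 102.3 kJ/s
Q = ΔH = 1904 kJ/s = 1904 kW
Heat supplied = 114240 kJ/min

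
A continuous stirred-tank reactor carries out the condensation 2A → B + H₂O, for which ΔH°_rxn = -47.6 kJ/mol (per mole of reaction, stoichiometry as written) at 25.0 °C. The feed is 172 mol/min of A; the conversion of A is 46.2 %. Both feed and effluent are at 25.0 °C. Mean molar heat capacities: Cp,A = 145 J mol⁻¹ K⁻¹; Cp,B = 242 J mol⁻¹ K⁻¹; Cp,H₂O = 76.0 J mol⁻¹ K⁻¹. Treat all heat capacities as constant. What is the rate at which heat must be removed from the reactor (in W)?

Extent of reaction ξ = 0.462 × 172 / 2 = 39.732 mol/min
Reaction term: ξ·ΔH°_rxn = 39.732 × -47.6 = -1891.2 kJ/min
Q = ΔH = -1891.2 kJ/min = -31.521 kW
Heat removed = 31521 W

Q_out = 31500 W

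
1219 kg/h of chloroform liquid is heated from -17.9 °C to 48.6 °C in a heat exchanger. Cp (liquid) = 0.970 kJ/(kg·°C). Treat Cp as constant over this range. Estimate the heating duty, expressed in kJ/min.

Q = ṁ·Cp·ΔT = 1219 × 0.970 × (48.6 − -17.9) = 78632 kJ/h
Converting: 78632 / 3600 s = 21.842 kW
Heating duty = 1310.5 kJ/min

Q = 1310 kJ/min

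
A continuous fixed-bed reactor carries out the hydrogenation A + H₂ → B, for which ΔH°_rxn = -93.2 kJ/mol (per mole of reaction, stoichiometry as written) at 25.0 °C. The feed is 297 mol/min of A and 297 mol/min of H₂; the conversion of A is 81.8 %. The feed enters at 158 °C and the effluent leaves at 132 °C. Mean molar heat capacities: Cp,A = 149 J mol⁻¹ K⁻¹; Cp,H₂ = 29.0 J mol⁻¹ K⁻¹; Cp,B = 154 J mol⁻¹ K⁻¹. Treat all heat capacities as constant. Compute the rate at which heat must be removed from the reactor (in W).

Extent of reaction ξ = 0.818 × 297 = 242.95 mol/min
Reaction term: ξ·ΔH°_rxn = 242.95 × -93.2 = -22643 kJ/min
Sensible, feed 158→25 °C: -7031.2 kJ/min
Outlet flows (mol/min): A 54.054, H₂ 54.054, B 242.95
Sensible, products 25→132 °C: 5032.8 kJ/min
Q = ΔH = -24641 kJ/min = -410.68 kW
Heat removed = 410680 W

Q_out = 411000 W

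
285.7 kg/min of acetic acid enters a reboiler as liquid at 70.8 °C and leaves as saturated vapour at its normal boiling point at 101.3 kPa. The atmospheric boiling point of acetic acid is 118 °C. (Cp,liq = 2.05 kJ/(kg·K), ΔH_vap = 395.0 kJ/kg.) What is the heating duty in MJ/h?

liquid 70.8→118 °C: 96.76 kJ/kg
vaporisation at 118 °C: 395 kJ/kg
Δh = 96.76 + 395 = 491.76 kJ/kg
Q = ṁ·Δh = 285.7 kg/min × 491.76 kJ/kg = 140500 kJ/min
|Q| = 2341.6 kW = 8429.7 MJ/h

Q = 8430 MJ/h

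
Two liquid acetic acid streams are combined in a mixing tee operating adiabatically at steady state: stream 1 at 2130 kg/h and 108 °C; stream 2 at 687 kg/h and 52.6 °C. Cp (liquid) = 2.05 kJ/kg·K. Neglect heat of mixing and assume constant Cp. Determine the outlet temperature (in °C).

T_out = 94.5 °C

Adiabatic, steady state ⇒ Σ ṁᵢCp,ᵢ(T_out − Tᵢ) = 0
T_out = Σ ṁᵢCp,ᵢTᵢ / Σ ṁᵢCp,ᵢ
      = 545660 / 5774.9 = 94.489 °C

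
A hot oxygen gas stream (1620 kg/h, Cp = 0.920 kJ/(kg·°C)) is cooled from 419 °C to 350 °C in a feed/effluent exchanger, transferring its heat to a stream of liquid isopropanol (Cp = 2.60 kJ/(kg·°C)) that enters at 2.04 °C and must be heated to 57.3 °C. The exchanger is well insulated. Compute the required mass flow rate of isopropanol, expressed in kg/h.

Heat released by hot stream: Q = 1620 × 0.920 × (419 − 350) = 102840 kJ/h
Energy balance on cold side (adiabatic exchanger): Q = ṁ_c·Cp_c·(T_c,out − T_c,in)
ṁ_c = 102840 / [2.60 × (57.3 − 2.04)] = 715.76 kg/h

ṁ_c = 716 kg/h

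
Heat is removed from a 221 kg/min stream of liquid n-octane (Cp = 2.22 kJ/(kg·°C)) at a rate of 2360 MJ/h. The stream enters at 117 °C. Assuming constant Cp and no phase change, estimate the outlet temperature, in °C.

Q = 2360 MJ/h = 39333 kJ/min
ΔT = Q/(ṁ·Cp) = 39333/(221×2.22) = 80.171 K
T_out = 117 − 80.171 = 36.829 °C

T_out = 36.8 °C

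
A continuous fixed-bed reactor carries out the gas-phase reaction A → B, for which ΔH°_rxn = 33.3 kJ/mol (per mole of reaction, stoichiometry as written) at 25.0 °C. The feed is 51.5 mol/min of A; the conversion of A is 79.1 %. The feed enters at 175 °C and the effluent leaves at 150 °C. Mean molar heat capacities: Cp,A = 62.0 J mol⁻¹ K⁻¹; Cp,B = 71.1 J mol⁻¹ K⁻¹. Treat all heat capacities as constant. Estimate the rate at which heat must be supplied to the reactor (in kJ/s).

Q_in = 22.1 kJ/s

Extent of reaction ξ = 0.791 × 51.5 = 40.736 mol/min
Reaction term: ξ·ΔH°_rxn = 40.736 × 33.3 = 1356.5 kJ/min
Sensible, feed 175→25 °C: -478.95 kJ/min
Outlet flows (mol/min): A 10.764, B 40.736
Sensible, products 25→150 °C: 445.46 kJ/min
Q = ΔH = 1323 kJ/min = 22.051 kW
Heat supplied = 22.051 kJ/s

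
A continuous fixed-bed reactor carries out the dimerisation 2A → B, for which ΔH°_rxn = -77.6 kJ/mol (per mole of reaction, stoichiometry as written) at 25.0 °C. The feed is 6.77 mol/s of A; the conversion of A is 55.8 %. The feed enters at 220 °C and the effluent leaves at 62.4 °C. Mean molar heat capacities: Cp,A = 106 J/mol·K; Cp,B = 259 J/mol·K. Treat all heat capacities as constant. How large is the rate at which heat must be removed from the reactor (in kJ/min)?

Extent of reaction ξ = 0.558 × 6.77 / 2 = 1.8888 mol/s
Reaction term: ξ·ΔH°_rxn = 1.8888 × -77.6 = -146.57 kJ/s
Sensible, feed 220→25 °C: -139.94 kJ/s
Outlet flows (mol/s): A 2.9923, B 1.8888
Sensible, products 25→62.4 °C: 30.159 kJ/s
Q = ΔH = -256.35 kJ/s = -256.35 kW
Heat removed = 15381 kJ/min

Q_out = 15400 kJ/min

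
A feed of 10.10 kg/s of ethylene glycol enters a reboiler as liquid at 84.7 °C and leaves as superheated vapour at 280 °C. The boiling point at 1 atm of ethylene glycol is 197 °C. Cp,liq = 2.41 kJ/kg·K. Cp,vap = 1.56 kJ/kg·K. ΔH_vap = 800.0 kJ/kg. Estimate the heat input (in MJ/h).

Q = 43600 MJ/h

liquid 84.7→197 °C: 270.64 kJ/kg
vaporisation at 197 °C: 800 kJ/kg
vapour 197→280 °C: 129.48 kJ/kg
Δh = 270.64 + 800 + 129.48 = 1200.1 kJ/kg
Q = ṁ·Δh = 10.10 kg/s × 1200.1 kJ/kg = 12121 kJ/s
|Q| = 12121 kW = 43636 MJ/h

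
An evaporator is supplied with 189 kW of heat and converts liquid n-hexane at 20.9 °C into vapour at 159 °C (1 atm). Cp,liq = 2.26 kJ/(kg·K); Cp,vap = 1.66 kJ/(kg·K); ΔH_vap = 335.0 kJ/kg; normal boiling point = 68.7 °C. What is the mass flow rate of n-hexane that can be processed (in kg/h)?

ṁ = 1150 kg/h

Δh = 2.26×(68.7−20.9) + 335.0 + 1.66×(159−68.7) = 592.93 kJ/kg
Q = 189 kW = 189 kJ/s = 680400 kJ/h
ṁ = Q/Δh = 680400 / 592.93 = 1147.5 kg/h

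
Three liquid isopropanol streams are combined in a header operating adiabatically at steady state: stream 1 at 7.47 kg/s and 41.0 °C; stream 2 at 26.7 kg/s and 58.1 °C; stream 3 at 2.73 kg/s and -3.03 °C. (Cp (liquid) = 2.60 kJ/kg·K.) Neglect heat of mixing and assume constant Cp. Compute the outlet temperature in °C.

T_out = 50.1 °C

Energy balance with Q = 0: Σ ṁᵢCp,ᵢ(T_out − Tᵢ) = 0
T_out = Σ ṁᵢCp,ᵢTᵢ / Σ ṁᵢCp,ᵢ
      = 4808.1 / 95.94 = 50.116 °C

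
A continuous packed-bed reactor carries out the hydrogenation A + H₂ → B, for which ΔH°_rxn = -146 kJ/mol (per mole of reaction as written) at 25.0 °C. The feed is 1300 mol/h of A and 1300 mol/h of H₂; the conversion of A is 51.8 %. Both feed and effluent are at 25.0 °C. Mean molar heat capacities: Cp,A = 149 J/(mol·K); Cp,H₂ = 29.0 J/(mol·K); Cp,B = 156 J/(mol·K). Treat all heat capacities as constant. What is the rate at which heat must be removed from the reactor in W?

Q_out = 27300 W

Extent of reaction ξ = 0.518 × 1300 = 673.4 mol/h
Reaction term: ξ·ΔH°_rxn = 673.4 × -146 = -98316 kJ/h
Q = ΔH = -98316 kJ/h = -27.31 kW
Heat removed = 27310 W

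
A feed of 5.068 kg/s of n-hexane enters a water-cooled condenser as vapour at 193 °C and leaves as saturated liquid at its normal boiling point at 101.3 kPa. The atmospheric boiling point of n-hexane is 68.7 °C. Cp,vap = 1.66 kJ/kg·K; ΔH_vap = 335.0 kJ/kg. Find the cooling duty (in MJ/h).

Q_c = 9880 MJ/h

vapour 193→68.7 °C: -206.34 kJ/kg
condensation at 68.7 °C: -335 kJ/kg
Δh = -206.34 + -335 = -541.34 kJ/kg
Q = ṁ·Δh = 5.068 kg/s × -541.34 kJ/kg = -2743.5 kJ/s
|Q| = 2743.5 kW = 9876.6 MJ/h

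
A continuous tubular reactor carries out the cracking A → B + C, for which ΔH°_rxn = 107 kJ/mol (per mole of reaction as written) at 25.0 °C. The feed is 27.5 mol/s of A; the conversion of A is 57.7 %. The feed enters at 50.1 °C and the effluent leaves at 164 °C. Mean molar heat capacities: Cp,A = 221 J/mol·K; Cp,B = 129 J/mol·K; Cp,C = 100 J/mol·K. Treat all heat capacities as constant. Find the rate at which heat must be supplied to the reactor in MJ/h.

Extent of reaction ξ = 0.577 × 27.5 = 15.867 mol/s
Reaction term: ξ·ΔH°_rxn = 15.867 × 107 = 1697.8 kJ/s
Sensible, feed 50.1→25 °C: -152.55 kJ/s
Outlet flows (mol/s): A 11.633, B 15.867, C 15.867
Sensible, products 25→164 °C: 862.42 kJ/s
Q = ΔH = 2407.7 kJ/s = 2407.7 kW
Heat supplied = 8667.7 MJ/h

Q_in = 8670 MJ/h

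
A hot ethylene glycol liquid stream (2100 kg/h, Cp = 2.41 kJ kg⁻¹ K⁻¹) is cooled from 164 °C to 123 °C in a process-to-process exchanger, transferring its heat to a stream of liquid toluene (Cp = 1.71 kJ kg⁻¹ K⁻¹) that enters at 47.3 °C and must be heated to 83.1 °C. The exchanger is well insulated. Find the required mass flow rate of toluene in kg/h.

ṁ_c = 3390 kg/h

Heat released by hot stream: Q = 2100 × 2.41 × (164 − 123) = 207500 kJ/h
Energy balance on cold side (adiabatic exchanger): Q = ṁ_c·Cp_c·(T_c,out − T_c,in)
ṁ_c = 207500 / [1.71 × (83.1 − 47.3)] = 3389.5 kg/h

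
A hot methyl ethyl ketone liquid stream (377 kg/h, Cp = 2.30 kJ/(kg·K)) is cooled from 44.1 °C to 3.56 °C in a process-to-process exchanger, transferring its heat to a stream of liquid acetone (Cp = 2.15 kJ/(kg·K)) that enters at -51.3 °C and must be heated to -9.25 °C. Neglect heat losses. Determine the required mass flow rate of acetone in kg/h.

ṁ_c = 389 kg/h

Heat released by hot stream: Q = 377 × 2.30 × (44.1 − 3.56) = 35152 kJ/h
Energy balance on cold side (adiabatic exchanger): Q = ṁ_c·Cp_c·(T_c,out − T_c,in)
ṁ_c = 35152 / [2.15 × (-9.25 − -51.3)] = 388.82 kg/h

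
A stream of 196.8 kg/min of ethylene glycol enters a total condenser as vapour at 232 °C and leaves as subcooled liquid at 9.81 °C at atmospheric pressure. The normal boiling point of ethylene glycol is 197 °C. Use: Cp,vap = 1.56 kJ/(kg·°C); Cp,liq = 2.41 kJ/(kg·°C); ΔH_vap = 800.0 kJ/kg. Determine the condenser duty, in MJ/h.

vapour 232→197 °C: -54.6 kJ/kg
condensation at 197 °C: -800 kJ/kg
liquid 197→9.81 °C: -451.13 kJ/kg
Δh = -54.6 + -800 + -451.13 = -1305.7 kJ/kg
Q = ṁ·Δh = 196.8 kg/min × -1305.7 kJ/kg = -256970 kJ/min
|Q| = 4282.8 kW = 15418 MJ/h

Q_c = 15400 MJ/h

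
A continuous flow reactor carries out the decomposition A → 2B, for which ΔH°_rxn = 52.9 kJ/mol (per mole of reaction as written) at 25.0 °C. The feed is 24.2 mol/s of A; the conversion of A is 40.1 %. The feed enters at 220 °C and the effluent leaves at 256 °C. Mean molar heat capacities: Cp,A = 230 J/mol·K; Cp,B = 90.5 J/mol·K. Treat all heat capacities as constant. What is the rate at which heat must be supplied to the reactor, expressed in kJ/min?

Q_in = 36200 kJ/min

Extent of reaction ξ = 0.401 × 24.2 = 9.7042 mol/s
Reaction term: ξ·ΔH°_rxn = 9.7042 × 52.9 = 513.35 kJ/s
Sensible, feed 220→25 °C: -1085.4 kJ/s
Outlet flows (mol/s): A 14.496, B 19.408
Sensible, products 25→256 °C: 1175.9 kJ/s
Q = ΔH = 603.89 kJ/s = 603.89 kW
Heat supplied = 36233 kJ/min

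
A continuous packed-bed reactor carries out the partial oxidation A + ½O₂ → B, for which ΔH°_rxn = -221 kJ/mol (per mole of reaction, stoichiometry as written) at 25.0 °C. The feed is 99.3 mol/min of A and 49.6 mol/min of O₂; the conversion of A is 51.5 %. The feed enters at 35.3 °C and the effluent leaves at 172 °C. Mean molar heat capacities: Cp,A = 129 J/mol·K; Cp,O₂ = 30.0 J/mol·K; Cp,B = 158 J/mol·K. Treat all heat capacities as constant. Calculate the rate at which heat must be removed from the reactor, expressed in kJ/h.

Extent of reaction ξ = 0.515 × 99.3 = 51.139 mol/min
Reaction term: ξ·ΔH°_rxn = 51.139 × -221 = -11302 kJ/min
Sensible, feed 35.3→25 °C: -147.27 kJ/min
Outlet flows (mol/min): A 48.16, O₂ 24.03, B 51.139
Sensible, products 25→172 °C: 2207 kJ/min
Q = ΔH = -9242.1 kJ/min = -154.03 kW
Heat removed = 554530 kJ/h

Q_out = 555000 kJ/h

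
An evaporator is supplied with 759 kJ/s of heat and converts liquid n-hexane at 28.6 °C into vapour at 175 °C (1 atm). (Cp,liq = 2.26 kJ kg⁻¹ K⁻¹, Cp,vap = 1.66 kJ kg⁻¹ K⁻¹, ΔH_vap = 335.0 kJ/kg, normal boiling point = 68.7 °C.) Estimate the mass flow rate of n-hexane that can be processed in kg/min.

ṁ = 75.6 kg/min

Δh = 2.26×(68.7−28.6) + 335.0 + 1.66×(175−68.7) = 602.08 kJ/kg
Q = 759 kJ/s = 759 kJ/s = 45540 kJ/min
ṁ = Q/Δh = 45540 / 602.08 = 75.637 kg/min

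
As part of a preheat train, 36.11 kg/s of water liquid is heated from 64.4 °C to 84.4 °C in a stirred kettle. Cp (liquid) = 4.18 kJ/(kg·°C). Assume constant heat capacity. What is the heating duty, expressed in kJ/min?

Q = 181000 kJ/min

Q = ṁ·Cp·ΔT = 36.11 × 4.18 × (84.4 − 64.4) = 3018.8 kJ/s
Heating duty = 181130 kJ/min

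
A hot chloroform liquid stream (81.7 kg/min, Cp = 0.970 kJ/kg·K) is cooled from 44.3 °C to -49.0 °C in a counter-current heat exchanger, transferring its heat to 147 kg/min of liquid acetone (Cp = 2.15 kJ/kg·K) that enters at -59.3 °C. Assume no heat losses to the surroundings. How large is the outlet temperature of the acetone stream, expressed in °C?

Heat released by hot stream: Q = 81.7 × 0.970 × (44.3 − -49.0) = 7393.9 kJ/min
Energy balance on cold side (adiabatic exchanger): Q = ṁ_c·Cp_c·(T_c,out − T_c,in)
T_c,out = -59.3 + 7393.9/(147 × 2.15) = -35.905 °C

T_c,out = -35.9 °C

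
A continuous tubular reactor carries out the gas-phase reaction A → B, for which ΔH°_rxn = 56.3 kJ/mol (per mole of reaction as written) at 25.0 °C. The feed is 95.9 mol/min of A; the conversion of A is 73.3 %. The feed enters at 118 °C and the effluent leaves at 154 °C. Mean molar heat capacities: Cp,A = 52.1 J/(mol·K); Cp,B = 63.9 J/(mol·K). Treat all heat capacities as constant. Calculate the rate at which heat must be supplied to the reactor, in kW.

Q_in = 70.7 kW

Extent of reaction ξ = 0.733 × 95.9 = 70.295 mol/min
Reaction term: ξ·ΔH°_rxn = 70.295 × 56.3 = 3957.6 kJ/min
Sensible, feed 118→25 °C: -464.66 kJ/min
Outlet flows (mol/min): A 25.605, B 70.295
Sensible, products 25→154 °C: 751.54 kJ/min
Q = ΔH = 4244.5 kJ/min = 70.741 kW
Heat supplied = 70.741 kW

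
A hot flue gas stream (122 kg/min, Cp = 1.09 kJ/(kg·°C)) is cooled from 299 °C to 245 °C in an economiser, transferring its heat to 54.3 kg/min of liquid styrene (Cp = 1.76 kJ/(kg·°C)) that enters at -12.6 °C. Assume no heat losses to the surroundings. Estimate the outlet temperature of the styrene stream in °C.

Heat released by hot stream: Q = 122 × 1.09 × (299 − 245) = 7180.9 kJ/min
Energy balance on cold side (adiabatic exchanger): Q = ṁ_c·Cp_c·(T_c,out − T_c,in)
T_c,out = -12.6 + 7180.9/(54.3 × 1.76) = 62.539 °C

T_c,out = 62.5 °C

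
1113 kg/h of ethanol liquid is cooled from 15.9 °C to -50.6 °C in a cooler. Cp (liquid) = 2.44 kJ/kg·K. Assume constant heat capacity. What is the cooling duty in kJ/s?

Q = ṁ·Cp·ΔT = 1113 × 2.44 × (-50.6 − 15.9) = -180600 kJ/h
Converting: 180600 / 3600 s = 50.165 kW

Q_c = 50.2 kJ/s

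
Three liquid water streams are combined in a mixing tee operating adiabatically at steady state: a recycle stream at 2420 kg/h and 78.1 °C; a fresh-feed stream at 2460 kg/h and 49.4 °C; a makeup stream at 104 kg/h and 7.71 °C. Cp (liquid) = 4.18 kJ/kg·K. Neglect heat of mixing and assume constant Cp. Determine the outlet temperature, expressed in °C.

Energy balance with Q = 0: Σ ṁᵢCp,ᵢ(T_out − Tᵢ) = 0
T_out = Σ ṁᵢCp,ᵢTᵢ / Σ ṁᵢCp,ᵢ
      = 1.3014e+06 / 20833 = 62.465 °C

T_out = 62.5 °C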